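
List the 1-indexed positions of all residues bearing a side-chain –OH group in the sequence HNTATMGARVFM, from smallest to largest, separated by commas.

S, T, and Y are the three residues with a side-chain hydroxyl.
Matching residues: T3, T5.

3, 5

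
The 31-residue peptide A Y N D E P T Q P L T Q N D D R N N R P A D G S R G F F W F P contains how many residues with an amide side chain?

6

Only N (asparagine) and Q (glutamine) carry a side-chain carboxamide.
Matching residues: N3, Q8, Q12, N13, N17, N18.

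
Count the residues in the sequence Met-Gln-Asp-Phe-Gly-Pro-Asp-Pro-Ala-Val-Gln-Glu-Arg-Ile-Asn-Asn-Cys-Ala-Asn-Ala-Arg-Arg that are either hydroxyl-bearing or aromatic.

1

Hydroxyl-bearing: S, T, Y. Aromatic: F, W, Y.
Hydroxyl-bearing residues here: none (0).
Aromatic residues here: Phe4 (1).
(Y belongs to both groups, but none appear in this sequence.) Total = 0 + 1 = 1.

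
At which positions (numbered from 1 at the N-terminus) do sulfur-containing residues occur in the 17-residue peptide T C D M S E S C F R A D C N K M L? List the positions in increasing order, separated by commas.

The sulfur-bearing residues are cysteine (–SH) and methionine (–S–CH₃).
Matching residues: C2, M4, C8, C13, M16.

2, 4, 8, 13, 16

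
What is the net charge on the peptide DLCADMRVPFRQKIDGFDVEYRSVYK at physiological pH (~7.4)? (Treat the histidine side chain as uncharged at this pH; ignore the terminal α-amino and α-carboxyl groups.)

At pH ~7.4 the Lys and Arg side chains are protonated (+1), the Asp and Glu side chains are deprotonated (−1), and with His taken as neutral all other side chains carry no charge.
Positive (K, R): R7, R11, K13, R22, K26 → +5.
Negative (D, E): D1, D5, D15, D18, E20 → −5.
Net charge = (+5) + (−5) = 0.

0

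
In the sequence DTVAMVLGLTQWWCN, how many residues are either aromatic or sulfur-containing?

Aromatic: F, W, Y. Sulfur-containing: C, M.
Aromatic residues here: W12, W13 (2).
Sulfur-containing residues here: M5, C14 (2).
The two groups share no amino acid, so total = 2 + 2 = 4.

4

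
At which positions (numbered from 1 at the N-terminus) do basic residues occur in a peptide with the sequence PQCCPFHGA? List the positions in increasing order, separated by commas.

The basic amino acids are Lys (K), Arg (R), and His (H).
Matching residues: H7.

7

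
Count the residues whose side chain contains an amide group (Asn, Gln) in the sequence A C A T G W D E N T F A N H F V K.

2

Matching residues: N9, N13.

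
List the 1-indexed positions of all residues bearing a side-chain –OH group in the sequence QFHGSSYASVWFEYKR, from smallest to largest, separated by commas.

5, 6, 7, 9, 14

The –OH-bearing residues are Ser, Thr (aliphatic alcohols), and Tyr (phenol).
Matching residues: S5, S6, Y7, S9, Y14.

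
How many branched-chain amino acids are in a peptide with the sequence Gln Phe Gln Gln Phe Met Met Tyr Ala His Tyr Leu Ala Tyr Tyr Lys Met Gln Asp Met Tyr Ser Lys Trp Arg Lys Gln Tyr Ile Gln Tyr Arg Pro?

2

V, L, and I make up the branched-chain aliphatic group.
Matching residues: Leu12, Ile29.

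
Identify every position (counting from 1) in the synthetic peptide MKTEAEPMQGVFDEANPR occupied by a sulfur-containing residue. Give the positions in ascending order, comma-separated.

1, 8

Cysteine (C, thiol) and methionine (M, thioether) are the two sulfur-containing amino acids.
Matching residues: M1, M8.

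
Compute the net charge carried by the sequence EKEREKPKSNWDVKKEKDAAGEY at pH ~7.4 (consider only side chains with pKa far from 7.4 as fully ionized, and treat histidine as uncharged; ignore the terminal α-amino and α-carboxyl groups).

0

At pH ~7.4 the Lys and Arg side chains are protonated (+1), the Asp and Glu side chains are deprotonated (−1), and with His taken as neutral all other side chains carry no charge.
Positive (K, R): K2, R4, K6, K8, K14, K15, K17 → +7.
Negative (D, E): E1, E3, E5, D12, E16, D18, E22 → −7.
Net charge = (+7) + (−7) = 0.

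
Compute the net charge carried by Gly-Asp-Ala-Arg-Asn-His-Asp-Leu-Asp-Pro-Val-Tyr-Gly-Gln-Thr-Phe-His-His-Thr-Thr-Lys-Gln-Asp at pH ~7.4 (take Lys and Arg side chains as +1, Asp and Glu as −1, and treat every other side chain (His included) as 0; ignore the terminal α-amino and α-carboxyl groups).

-2

Positive (K, R): Arg4, Lys21 → +2.
Negative (D, E): Asp2, Asp7, Asp9, Asp23 → −4.
Net charge = (+2) + (−4) = −2.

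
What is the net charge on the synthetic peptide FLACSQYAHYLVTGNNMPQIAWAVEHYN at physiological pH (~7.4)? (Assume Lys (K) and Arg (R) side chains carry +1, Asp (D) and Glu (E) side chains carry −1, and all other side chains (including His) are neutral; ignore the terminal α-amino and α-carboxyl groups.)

Positive (K, R): none → +0.
Negative (D, E): E25 → −1.
Net charge = (+0) + (−1) = −1.

-1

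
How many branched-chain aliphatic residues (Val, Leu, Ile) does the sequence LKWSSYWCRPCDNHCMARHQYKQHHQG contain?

Matching residues: L1.

1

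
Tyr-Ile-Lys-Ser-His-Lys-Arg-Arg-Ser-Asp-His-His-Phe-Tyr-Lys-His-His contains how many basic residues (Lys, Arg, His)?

10

Matching residues: Lys3, His5, Lys6, Arg7, Arg8, His11, His12, Lys15, His16, His17.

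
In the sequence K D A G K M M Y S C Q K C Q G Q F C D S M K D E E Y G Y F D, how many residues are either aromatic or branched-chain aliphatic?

Aromatic: F, W, Y. Branched-chain aliphatic: I, L, V.
Aromatic residues here: Y8, F17, Y26, Y28, F29 (5).
Branched-chain aliphatic residues here: none (0).
The two groups share no amino acid, so total = 5 + 0 = 5.

5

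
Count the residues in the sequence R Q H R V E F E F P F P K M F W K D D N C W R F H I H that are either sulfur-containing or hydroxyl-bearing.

Sulfur-containing: C, M. Hydroxyl-bearing: S, T, Y.
Sulfur-containing residues here: M14, C21 (2).
Hydroxyl-bearing residues here: none (0).
The two groups share no amino acid, so total = 2 + 0 = 2.

2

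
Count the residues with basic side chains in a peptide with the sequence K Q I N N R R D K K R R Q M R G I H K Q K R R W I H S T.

Lysine (K), arginine (R), and histidine (H) have basic, nitrogen-containing side chains.
Matching residues: K1, R6, R7, K9, K10, R11, R12, R15, H18, K19, K21, R22, R23, H26.

14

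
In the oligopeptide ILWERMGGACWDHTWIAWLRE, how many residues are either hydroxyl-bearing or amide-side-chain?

1

Hydroxyl-bearing: S, T, Y. Amide-side-chain: N, Q.
Hydroxyl-bearing residues here: T14 (1).
Amide-side-chain residues here: none (0).
The two groups share no amino acid, so total = 1 + 0 = 1.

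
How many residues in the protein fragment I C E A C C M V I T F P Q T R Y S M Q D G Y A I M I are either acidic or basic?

3

Acidic: D, E. Basic: H, K, R.
Acidic residues here: E3, D20 (2).
Basic residues here: R15 (1).
The two groups share no amino acid, so total = 2 + 1 = 3.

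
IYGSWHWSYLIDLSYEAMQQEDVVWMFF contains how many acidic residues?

Only D (aspartate) and E (glutamate) carry a side-chain carboxylic acid.
Matching residues: D12, E16, E21, D22.

4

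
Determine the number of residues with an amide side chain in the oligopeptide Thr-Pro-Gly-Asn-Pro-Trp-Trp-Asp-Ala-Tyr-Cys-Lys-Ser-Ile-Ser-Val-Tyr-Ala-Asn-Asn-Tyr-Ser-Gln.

Only N (asparagine) and Q (glutamine) carry a side-chain carboxamide.
Matching residues: Asn4, Asn19, Asn20, Gln23.

4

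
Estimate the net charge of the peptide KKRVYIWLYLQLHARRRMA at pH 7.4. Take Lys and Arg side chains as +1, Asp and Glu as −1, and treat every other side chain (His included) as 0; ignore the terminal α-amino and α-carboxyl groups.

+6

Positive (K, R): K1, K2, R3, R15, R16, R17 → +6.
Negative (D, E): none → −0.
Net charge = (+6) + (−0) = +6.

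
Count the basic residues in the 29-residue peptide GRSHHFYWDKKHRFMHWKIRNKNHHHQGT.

14

The basic amino acids are Lys (K), Arg (R), and His (H).
Matching residues: R2, H4, H5, K10, K11, H12, R13, H16, K18, R20, K22, H24, H25, H26.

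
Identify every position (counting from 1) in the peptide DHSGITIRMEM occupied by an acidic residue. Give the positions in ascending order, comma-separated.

1, 10

The acidic residues are Asp (D) and Glu (E), whose side chains end in a carboxylate group.
Matching residues: D1, E10.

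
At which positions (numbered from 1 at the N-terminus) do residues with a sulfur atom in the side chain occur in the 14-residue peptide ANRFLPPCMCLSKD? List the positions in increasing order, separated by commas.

8, 9, 10

The sulfur-bearing residues are cysteine (–SH) and methionine (–S–CH₃).
Matching residues: C8, M9, C10.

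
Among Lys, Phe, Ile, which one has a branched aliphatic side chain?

Valine (V), leucine (L), and isoleucine (I) are the branched-chain amino acids.
Of the listed options, only Ile belongs to this group.

Ile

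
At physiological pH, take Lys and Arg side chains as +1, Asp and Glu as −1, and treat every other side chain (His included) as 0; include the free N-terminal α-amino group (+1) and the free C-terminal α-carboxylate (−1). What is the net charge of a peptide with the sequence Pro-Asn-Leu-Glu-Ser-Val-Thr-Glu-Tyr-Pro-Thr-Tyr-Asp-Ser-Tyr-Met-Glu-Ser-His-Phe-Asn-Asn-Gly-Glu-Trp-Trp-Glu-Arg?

Positive (K, R): Arg28 → +1.
Negative (D, E): Glu4, Glu8, Asp13, Glu17, Glu24, Glu27 → −6.
The N-terminus (+1) and C-terminus (−1) cancel.
Net charge = (+1) + (−6) = −5.

-5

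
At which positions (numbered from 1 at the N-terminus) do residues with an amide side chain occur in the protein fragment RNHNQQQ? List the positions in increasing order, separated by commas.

The amide-side-chain residues are Asn (N) and Gln (Q).
Matching residues: N2, N4, Q5, Q6, Q7.

2, 4, 5, 6, 7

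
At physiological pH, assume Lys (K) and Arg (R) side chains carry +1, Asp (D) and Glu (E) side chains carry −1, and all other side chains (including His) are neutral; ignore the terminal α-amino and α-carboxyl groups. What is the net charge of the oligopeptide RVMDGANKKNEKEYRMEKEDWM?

Positive (K, R): R1, K8, K9, K12, R15, K18 → +6.
Negative (D, E): D4, E11, E13, E17, E19, D20 → −6.
Net charge = (+6) + (−6) = 0.

0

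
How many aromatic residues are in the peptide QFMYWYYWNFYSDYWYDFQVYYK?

14

Phenylalanine (F), tryptophan (W), and tyrosine (Y) have aromatic ring side chains.
Matching residues: F2, Y4, W5, Y6, Y7, W8, F10, Y11, Y14, W15, Y16, F18, Y21, Y22.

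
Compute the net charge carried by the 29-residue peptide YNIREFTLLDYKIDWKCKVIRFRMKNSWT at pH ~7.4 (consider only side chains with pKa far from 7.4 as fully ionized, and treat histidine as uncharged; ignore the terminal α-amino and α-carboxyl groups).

+4

At pH ~7.4 the Lys and Arg side chains are protonated (+1), the Asp and Glu side chains are deprotonated (−1), and with His taken as neutral all other side chains carry no charge.
Positive (K, R): R4, K12, K16, K18, R21, R23, K25 → +7.
Negative (D, E): E5, D10, D14 → −3.
Net charge = (+7) + (−3) = +4.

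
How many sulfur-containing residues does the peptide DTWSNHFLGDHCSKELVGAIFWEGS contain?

Only Cys (C) and Met (M) have a sulfur atom in the side chain.
Matching residues: C12.

1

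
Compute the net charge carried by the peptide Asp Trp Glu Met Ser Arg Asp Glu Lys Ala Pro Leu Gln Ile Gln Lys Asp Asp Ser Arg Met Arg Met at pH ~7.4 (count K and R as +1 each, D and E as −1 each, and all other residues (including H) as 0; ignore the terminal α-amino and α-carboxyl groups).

-1

Positive (K, R): Arg6, Lys9, Lys16, Arg20, Arg22 → +5.
Negative (D, E): Asp1, Glu3, Asp7, Glu8, Asp17, Asp18 → −6.
Net charge = (+5) + (−6) = −1.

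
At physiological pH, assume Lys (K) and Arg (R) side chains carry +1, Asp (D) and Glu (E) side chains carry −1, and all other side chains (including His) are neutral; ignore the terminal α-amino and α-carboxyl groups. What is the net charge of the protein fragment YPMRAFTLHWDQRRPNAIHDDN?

Positive (K, R): R4, R13, R14 → +3.
Negative (D, E): D11, D20, D21 → −3.
Net charge = (+3) + (−3) = 0.

0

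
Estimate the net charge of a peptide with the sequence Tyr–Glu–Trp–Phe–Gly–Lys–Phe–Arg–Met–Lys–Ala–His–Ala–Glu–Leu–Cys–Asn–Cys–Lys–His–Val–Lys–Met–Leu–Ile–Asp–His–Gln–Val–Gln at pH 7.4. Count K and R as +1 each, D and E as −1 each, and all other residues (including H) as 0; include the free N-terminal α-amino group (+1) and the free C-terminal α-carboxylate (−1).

Positive (K, R): Lys6, Arg8, Lys10, Lys19, Lys22 → +5.
Negative (D, E): Glu2, Glu14, Asp26 → −3.
The N-terminus (+1) and C-terminus (−1) cancel.
Net charge = (+5) + (−3) = +2.

+2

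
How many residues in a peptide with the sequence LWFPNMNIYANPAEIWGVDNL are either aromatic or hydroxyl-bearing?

Aromatic: F, W, Y. Hydroxyl-bearing: S, T, Y.
Aromatic residues here: W2, F3, Y9, W16 (4).
Hydroxyl-bearing residues here: Y9 (1).
Y is in both groups, so the 1 Y residue must not be double-counted.
Total = 4 + 1 − 1 = 4.

4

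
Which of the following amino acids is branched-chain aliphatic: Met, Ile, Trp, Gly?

The BCAAs are Val, Leu, and Ile — aliphatic side chains with a branch point.
Of the listed options, only Ile belongs to this group.

Ile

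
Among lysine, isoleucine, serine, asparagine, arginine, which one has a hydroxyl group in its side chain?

Serine (S), threonine (T), and tyrosine (Y) each carry a hydroxyl group on the side chain.
Of the listed options, only serine belongs to this group.

serine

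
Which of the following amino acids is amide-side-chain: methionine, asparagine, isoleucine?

asparagine

The amide-side-chain residues are Asn (N) and Gln (Q).
Of the listed options, only asparagine belongs to this group.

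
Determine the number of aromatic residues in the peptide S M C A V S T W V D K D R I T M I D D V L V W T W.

3

F, W, and Y each carry an aromatic ring on the side chain.
Matching residues: W8, W23, W25.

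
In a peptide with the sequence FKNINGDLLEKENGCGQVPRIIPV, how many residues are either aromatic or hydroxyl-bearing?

Aromatic: F, W, Y. Hydroxyl-bearing: S, T, Y.
Aromatic residues here: F1 (1).
Hydroxyl-bearing residues here: none (0).
(Y belongs to both groups, but none appear in this sequence.) Total = 1 + 0 = 1.

1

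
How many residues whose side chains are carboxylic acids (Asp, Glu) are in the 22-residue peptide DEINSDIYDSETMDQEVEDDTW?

Matching residues: D1, E2, D6, D9, E11, D14, E16, E18, D19, D20.

10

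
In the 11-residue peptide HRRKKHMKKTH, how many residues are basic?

The basic amino acids are Lys (K), Arg (R), and His (H).
Matching residues: H1, R2, R3, K4, K5, H6, K8, K9, H11.

9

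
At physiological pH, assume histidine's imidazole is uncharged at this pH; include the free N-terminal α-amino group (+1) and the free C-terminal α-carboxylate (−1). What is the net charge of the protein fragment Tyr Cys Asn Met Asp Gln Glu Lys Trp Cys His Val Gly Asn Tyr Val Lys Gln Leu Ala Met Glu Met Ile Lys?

0

The side chains ionized at physiological pH are Lys/Arg (+1) and Asp/Glu (−1); with His treated as neutral, nothing else contributes.
Positive (K, R): Lys8, Lys17, Lys25 → +3.
Negative (D, E): Asp5, Glu7, Glu22 → −3.
The N-terminus (+1) and C-terminus (−1) cancel.
Net charge = (+3) + (−3) = 0.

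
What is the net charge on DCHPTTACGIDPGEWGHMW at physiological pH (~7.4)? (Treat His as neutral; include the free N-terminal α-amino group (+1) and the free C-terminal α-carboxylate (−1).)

-3

At pH ~7.4 the Lys and Arg side chains are protonated (+1), the Asp and Glu side chains are deprotonated (−1), and with His taken as neutral all other side chains carry no charge.
Positive (K, R): none → +0.
Negative (D, E): D1, D11, E14 → −3.
The N-terminus (+1) and C-terminus (−1) cancel.
Net charge = (+0) + (−3) = −3.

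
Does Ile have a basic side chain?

No

The basic amino acids are Lys (K), Arg (R), and His (H).
Isoleucine is not in this group.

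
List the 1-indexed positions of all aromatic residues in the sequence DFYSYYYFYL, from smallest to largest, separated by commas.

F, W, and Y each carry an aromatic ring on the side chain.
Matching residues: F2, Y3, Y5, Y6, Y7, F8, Y9.

2, 3, 5, 6, 7, 8, 9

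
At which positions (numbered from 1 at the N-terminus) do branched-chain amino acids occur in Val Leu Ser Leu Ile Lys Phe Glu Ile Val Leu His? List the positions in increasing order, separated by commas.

1, 2, 4, 5, 9, 10, 11

The BCAAs are Val, Leu, and Ile — aliphatic side chains with a branch point.
Matching residues: Val1, Leu2, Leu4, Ile5, Ile9, Val10, Leu11.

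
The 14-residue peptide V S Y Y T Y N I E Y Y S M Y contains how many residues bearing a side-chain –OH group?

9

The –OH-bearing residues are Ser, Thr (aliphatic alcohols), and Tyr (phenol).
Matching residues: S2, Y3, Y4, T5, Y6, Y10, Y11, S12, Y14.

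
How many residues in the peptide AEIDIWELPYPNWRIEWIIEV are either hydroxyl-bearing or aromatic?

4

Hydroxyl-bearing: S, T, Y. Aromatic: F, W, Y.
Hydroxyl-bearing residues here: Y10 (1).
Aromatic residues here: W6, Y10, W13, W17 (4).
Y is in both groups, so the 1 Y residue must not be double-counted.
Total = 1 + 4 − 1 = 4.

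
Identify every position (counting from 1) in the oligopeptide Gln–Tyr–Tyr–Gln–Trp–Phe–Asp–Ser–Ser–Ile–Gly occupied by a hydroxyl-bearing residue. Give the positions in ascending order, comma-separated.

2, 3, 8, 9

S, T, and Y are the three residues with a side-chain hydroxyl.
Matching residues: Tyr2, Tyr3, Ser8, Ser9.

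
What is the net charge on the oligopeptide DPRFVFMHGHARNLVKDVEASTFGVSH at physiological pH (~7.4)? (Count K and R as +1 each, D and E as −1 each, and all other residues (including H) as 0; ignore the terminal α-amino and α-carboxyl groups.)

0

Positive (K, R): R3, R12, K16 → +3.
Negative (D, E): D1, D17, E19 → −3.
Net charge = (+3) + (−3) = 0.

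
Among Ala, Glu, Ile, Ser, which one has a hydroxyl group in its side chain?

The –OH-bearing residues are Ser, Thr (aliphatic alcohols), and Tyr (phenol).
Of the listed options, only Ser belongs to this group.

Ser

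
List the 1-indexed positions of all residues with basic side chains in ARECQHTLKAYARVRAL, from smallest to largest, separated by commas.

Lysine (K), arginine (R), and histidine (H) have basic, nitrogen-containing side chains.
Matching residues: R2, H6, K9, R13, R15.

2, 6, 9, 13, 15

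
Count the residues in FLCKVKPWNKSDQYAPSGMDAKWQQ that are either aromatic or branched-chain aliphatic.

Aromatic: F, W, Y. Branched-chain aliphatic: I, L, V.
Aromatic residues here: F1, W8, Y14, W23 (4).
Branched-chain aliphatic residues here: L2, V5 (2).
The two groups share no amino acid, so total = 4 + 2 = 6.

6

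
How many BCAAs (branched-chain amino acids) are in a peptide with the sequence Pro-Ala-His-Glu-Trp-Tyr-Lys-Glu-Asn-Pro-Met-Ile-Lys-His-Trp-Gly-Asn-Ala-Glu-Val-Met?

V, L, and I make up the branched-chain aliphatic group.
Matching residues: Ile12, Val20.

2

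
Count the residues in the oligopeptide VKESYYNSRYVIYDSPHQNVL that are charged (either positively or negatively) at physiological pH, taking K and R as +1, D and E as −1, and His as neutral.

4

Charged side chains at pH ~7.4: K, R (positive); D, E (negative).
Matching residues: K2, E3, R9, D14.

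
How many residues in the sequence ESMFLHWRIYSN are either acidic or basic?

3

Acidic: D, E. Basic: H, K, R.
Acidic residues here: E1 (1).
Basic residues here: H6, R8 (2).
The two groups share no amino acid, so total = 1 + 2 = 3.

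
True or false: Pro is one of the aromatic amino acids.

False

The aromatic amino acids are Phe (F, benzyl), Trp (W, indole), and Tyr (Y, phenol).
Proline is not in this group.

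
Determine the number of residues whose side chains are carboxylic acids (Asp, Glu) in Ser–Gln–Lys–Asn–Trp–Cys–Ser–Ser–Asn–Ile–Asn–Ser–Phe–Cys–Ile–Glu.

1

Matching residues: Glu16.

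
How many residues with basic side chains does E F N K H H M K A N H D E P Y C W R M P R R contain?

8

Lysine (K), arginine (R), and histidine (H) have basic, nitrogen-containing side chains.
Matching residues: K4, H5, H6, K8, H11, R18, R21, R22.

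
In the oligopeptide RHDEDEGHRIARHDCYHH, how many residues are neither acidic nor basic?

Acidic: D, E. Basic: K, R, H. All other residues are neither.
Matching residues: G7, I10, A11, C15, Y16.

5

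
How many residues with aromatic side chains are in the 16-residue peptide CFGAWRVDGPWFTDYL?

5

Phenylalanine (F), tryptophan (W), and tyrosine (Y) have aromatic ring side chains.
Matching residues: F2, W5, W11, F12, Y15.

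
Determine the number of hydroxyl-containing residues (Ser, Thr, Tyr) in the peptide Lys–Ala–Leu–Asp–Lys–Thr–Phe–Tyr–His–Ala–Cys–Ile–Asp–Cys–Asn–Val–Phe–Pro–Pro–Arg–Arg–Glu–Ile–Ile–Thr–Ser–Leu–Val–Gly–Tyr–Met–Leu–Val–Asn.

Matching residues: Thr6, Tyr8, Thr25, Ser26, Tyr30.

5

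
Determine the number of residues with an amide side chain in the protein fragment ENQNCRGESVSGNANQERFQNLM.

Only N (asparagine) and Q (glutamine) carry a side-chain carboxamide.
Matching residues: N2, Q3, N4, N13, N15, Q16, Q20, N21.

8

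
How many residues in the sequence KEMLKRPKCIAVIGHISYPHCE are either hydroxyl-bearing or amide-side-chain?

Hydroxyl-bearing: S, T, Y. Amide-side-chain: N, Q.
Hydroxyl-bearing residues here: S17, Y18 (2).
Amide-side-chain residues here: none (0).
The two groups share no amino acid, so total = 2 + 0 = 2.

2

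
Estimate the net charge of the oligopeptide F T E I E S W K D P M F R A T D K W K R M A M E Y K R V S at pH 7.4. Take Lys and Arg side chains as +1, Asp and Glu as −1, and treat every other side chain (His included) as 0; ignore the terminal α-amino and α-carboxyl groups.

Positive (K, R): K8, R13, K17, K19, R20, K26, R27 → +7.
Negative (D, E): E3, E5, D9, D16, E24 → −5.
Net charge = (+7) + (−5) = +2.

+2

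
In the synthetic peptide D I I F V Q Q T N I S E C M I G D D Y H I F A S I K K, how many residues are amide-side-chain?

3

Only N (asparagine) and Q (glutamine) carry a side-chain carboxamide.
Matching residues: Q6, Q7, N9.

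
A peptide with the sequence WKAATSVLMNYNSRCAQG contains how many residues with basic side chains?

K, R, and H are the three residues with basic side chains (ε-amine, guanidinium, and imidazole respectively).
Matching residues: K2, R14.

2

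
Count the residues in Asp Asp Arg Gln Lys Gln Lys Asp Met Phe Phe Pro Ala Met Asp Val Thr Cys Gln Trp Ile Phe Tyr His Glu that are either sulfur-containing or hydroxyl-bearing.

Sulfur-containing: C, M. Hydroxyl-bearing: S, T, Y.
Sulfur-containing residues here: Met9, Met14, Cys18 (3).
Hydroxyl-bearing residues here: Thr17, Tyr23 (2).
The two groups share no amino acid, so total = 3 + 2 = 5.

5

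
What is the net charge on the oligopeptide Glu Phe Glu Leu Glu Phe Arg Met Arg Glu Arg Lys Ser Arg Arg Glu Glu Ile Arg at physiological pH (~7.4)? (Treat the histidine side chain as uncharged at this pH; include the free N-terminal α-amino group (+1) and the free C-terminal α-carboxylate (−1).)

Near pH 7.4, K and R contribute +1 each, D and E contribute −1 each, and every other side chain (His included, as stated) is uncharged.
Positive (K, R): Arg7, Arg9, Arg11, Lys12, Arg14, Arg15, Arg19 → +7.
Negative (D, E): Glu1, Glu3, Glu5, Glu10, Glu16, Glu17 → −6.
The N-terminus (+1) and C-terminus (−1) cancel.
Net charge = (+7) + (−6) = +1.

+1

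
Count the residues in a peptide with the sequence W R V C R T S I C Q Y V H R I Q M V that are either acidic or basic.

4

Acidic: D, E. Basic: H, K, R.
Acidic residues here: none (0).
Basic residues here: R2, R5, H13, R14 (4).
The two groups share no amino acid, so total = 0 + 4 = 4.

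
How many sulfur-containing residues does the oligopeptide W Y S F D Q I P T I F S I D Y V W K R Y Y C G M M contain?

3

Only Cys (C) and Met (M) have a sulfur atom in the side chain.
Matching residues: C22, M24, M25.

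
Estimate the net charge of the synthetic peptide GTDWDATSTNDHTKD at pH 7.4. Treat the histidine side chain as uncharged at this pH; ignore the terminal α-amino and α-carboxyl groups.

The side chains ionized at physiological pH are Lys/Arg (+1) and Asp/Glu (−1); with His treated as neutral, nothing else contributes.
Positive (K, R): K14 → +1.
Negative (D, E): D3, D5, D11, D15 → −4.
Net charge = (+1) + (−4) = −3.

-3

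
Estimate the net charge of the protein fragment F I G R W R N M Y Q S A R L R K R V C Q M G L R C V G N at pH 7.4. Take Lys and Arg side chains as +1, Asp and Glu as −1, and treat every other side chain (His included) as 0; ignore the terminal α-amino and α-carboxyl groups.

+7

Positive (K, R): R4, R6, R13, R15, K16, R17, R24 → +7.
Negative (D, E): none → −0.
Net charge = (+7) + (−0) = +7.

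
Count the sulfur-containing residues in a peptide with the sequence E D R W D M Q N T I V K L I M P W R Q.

2

Cysteine (C, thiol) and methionine (M, thioether) are the two sulfur-containing amino acids.
Matching residues: M6, M15.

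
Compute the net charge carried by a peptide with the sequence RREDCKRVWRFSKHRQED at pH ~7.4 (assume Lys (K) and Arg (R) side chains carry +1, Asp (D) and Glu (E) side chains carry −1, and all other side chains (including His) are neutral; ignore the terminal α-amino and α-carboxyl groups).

Positive (K, R): R1, R2, K6, R7, R10, K13, R15 → +7.
Negative (D, E): E3, D4, E17, D18 → −4.
Net charge = (+7) + (−4) = +3.

+3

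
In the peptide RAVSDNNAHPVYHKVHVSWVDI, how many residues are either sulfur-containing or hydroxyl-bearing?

Sulfur-containing: C, M. Hydroxyl-bearing: S, T, Y.
Sulfur-containing residues here: none (0).
Hydroxyl-bearing residues here: S4, Y12, S18 (3).
The two groups share no amino acid, so total = 0 + 3 = 3.

3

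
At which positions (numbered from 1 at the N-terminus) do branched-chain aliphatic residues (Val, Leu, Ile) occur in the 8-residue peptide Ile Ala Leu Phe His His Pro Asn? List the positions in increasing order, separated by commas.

Matching residues: Ile1, Leu3.

1, 3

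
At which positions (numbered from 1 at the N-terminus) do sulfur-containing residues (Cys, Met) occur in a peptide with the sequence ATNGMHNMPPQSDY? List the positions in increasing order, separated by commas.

Matching residues: M5, M8.

5, 8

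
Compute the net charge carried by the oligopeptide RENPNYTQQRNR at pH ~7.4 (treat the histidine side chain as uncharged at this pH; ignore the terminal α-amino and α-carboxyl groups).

The side chains ionized at physiological pH are Lys/Arg (+1) and Asp/Glu (−1); with His treated as neutral, nothing else contributes.
Positive (K, R): R1, R10, R12 → +3.
Negative (D, E): E2 → −1.
Net charge = (+3) + (−1) = +2.

+2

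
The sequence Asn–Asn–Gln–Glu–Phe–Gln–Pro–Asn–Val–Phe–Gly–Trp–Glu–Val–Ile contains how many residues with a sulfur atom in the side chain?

The sulfur-bearing residues are cysteine (–SH) and methionine (–S–CH₃).
None of the 15 residues belong to this group.

0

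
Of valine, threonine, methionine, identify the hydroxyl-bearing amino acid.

Serine (S), threonine (T), and tyrosine (Y) each carry a hydroxyl group on the side chain.
Of the listed options, only threonine belongs to this group.

threonine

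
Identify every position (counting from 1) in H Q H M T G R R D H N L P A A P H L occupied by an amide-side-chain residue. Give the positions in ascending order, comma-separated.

2, 11

Asparagine (N) and glutamine (Q) have uncharged amide side chains.
Matching residues: Q2, N11.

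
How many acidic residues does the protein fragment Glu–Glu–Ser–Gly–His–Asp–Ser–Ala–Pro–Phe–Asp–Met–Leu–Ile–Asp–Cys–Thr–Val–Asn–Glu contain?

6

Aspartate (D) and glutamate (E) have carboxylic-acid side chains and are the acidic amino acids.
Matching residues: Glu1, Glu2, Asp6, Asp11, Asp15, Glu20.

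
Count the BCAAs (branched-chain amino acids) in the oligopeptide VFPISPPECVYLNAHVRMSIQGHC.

6

The BCAAs are Val, Leu, and Ile — aliphatic side chains with a branch point.
Matching residues: V1, I4, V10, L12, V16, I20.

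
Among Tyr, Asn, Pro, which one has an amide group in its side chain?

Asparagine (N) and glutamine (Q) have uncharged amide side chains.
Of the listed options, only Asn belongs to this group.

Asn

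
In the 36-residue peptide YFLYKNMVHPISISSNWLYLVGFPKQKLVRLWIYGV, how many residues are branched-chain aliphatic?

Valine (V), leucine (L), and isoleucine (I) are the branched-chain amino acids.
Matching residues: L3, V8, I11, I13, L18, L20, V21, L28, V29, L31, I33, V36.

12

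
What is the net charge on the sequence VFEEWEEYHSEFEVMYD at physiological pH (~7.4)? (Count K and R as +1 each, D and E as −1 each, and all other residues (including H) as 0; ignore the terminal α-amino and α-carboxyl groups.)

Positive (K, R): none → +0.
Negative (D, E): E3, E4, E6, E7, E11, E13, D17 → −7.
Net charge = (+0) + (−7) = −7.

-7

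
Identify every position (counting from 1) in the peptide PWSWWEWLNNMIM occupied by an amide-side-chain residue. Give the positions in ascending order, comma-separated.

Asparagine (N) and glutamine (Q) have uncharged amide side chains.
Matching residues: N9, N10.

9, 10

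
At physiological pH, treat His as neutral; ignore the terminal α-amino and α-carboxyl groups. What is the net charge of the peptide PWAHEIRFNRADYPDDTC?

-2

Near pH 7.4, K and R contribute +1 each, D and E contribute −1 each, and every other side chain (His included, as stated) is uncharged.
Positive (K, R): R7, R10 → +2.
Negative (D, E): E5, D12, D15, D16 → −4.
Net charge = (+2) + (−4) = −2.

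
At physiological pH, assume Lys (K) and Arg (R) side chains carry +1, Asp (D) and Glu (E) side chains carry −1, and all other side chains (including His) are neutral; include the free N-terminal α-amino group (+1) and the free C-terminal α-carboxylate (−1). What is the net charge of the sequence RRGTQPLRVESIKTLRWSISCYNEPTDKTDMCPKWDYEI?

+1

Positive (K, R): R1, R2, R8, K13, R16, K28, K34 → +7.
Negative (D, E): E10, E24, D27, D30, D36, E38 → −6.
The N-terminus (+1) and C-terminus (−1) cancel.
Net charge = (+7) + (−6) = +1.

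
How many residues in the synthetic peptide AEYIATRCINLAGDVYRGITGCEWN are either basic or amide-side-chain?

4

Basic: H, K, R. Amide-side-chain: N, Q.
Basic residues here: R7, R17 (2).
Amide-side-chain residues here: N10, N25 (2).
The two groups share no amino acid, so total = 2 + 2 = 4.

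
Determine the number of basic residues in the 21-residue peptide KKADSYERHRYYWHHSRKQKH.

11

K, R, and H are the three residues with basic side chains (ε-amine, guanidinium, and imidazole respectively).
Matching residues: K1, K2, R8, H9, R10, H14, H15, R17, K18, K20, H21.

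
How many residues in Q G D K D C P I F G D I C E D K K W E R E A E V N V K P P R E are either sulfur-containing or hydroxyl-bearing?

Sulfur-containing: C, M. Hydroxyl-bearing: S, T, Y.
Sulfur-containing residues here: C6, C13 (2).
Hydroxyl-bearing residues here: none (0).
The two groups share no amino acid, so total = 2 + 0 = 2.

2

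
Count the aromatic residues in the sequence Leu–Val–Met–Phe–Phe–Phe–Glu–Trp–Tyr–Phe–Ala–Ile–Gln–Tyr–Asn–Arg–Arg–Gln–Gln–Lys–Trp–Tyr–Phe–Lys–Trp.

Phenylalanine (F), tryptophan (W), and tyrosine (Y) have aromatic ring side chains.
Matching residues: Phe4, Phe5, Phe6, Trp8, Tyr9, Phe10, Tyr14, Trp21, Tyr22, Phe23, Trp25.

11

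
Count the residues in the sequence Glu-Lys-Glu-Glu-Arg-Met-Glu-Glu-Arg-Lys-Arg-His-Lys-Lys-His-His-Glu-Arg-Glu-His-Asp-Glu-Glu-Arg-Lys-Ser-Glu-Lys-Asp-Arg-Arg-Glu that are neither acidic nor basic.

Acidic: D, E. Basic: K, R, H. All other residues are neither.
Matching residues: Met6, Ser26.

2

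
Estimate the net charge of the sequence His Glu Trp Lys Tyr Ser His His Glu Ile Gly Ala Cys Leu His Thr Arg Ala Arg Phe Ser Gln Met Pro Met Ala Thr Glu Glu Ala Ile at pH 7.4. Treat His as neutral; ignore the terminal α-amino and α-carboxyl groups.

The side chains ionized at physiological pH are Lys/Arg (+1) and Asp/Glu (−1); with His treated as neutral, nothing else contributes.
Positive (K, R): Lys4, Arg17, Arg19 → +3.
Negative (D, E): Glu2, Glu9, Glu28, Glu29 → −4.
Net charge = (+3) + (−4) = −1.

-1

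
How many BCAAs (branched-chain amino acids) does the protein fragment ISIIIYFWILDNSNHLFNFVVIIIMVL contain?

The BCAAs are Val, Leu, and Ile — aliphatic side chains with a branch point.
Matching residues: I1, I3, I4, I5, I9, L10, L16, V20, V21, I22, I23, I24, V26, L27.

14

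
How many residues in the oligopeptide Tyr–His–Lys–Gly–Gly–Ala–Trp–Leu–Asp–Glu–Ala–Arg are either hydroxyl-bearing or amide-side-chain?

Hydroxyl-bearing: S, T, Y. Amide-side-chain: N, Q.
Hydroxyl-bearing residues here: Tyr1 (1).
Amide-side-chain residues here: none (0).
The two groups share no amino acid, so total = 1 + 0 = 1.

1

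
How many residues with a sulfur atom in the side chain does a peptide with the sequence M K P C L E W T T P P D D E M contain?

3

Cysteine (C, thiol) and methionine (M, thioether) are the two sulfur-containing amino acids.
Matching residues: M1, C4, M15.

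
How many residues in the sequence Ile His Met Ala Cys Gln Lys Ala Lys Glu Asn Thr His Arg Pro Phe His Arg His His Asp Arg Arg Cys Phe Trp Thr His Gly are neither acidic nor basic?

15

Acidic: D, E. Basic: K, R, H. All other residues are neither.
Matching residues: Ile1, Met3, Ala4, Cys5, Gln6, Ala8, Asn11, Thr12, Pro15, Phe16, Cys24, Phe25, Trp26, Thr27, Gly29.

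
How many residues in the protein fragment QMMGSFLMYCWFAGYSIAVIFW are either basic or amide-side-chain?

1

Basic: H, K, R. Amide-side-chain: N, Q.
Basic residues here: none (0).
Amide-side-chain residues here: Q1 (1).
The two groups share no amino acid, so total = 0 + 1 = 1.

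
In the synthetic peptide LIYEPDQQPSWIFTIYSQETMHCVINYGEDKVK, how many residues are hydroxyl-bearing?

S, T, and Y are the three residues with a side-chain hydroxyl.
Matching residues: Y3, S10, T14, Y16, S17, T20, Y27.

7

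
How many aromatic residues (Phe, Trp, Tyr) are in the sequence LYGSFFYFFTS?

6

Matching residues: Y2, F5, F6, Y7, F8, F9.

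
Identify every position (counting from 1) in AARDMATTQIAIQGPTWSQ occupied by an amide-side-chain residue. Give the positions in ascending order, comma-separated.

9, 13, 19

Asparagine (N) and glutamine (Q) have uncharged amide side chains.
Matching residues: Q9, Q13, Q19.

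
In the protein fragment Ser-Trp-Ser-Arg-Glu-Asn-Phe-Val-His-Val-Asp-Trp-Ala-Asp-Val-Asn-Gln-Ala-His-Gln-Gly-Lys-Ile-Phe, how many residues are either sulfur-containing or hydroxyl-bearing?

2

Sulfur-containing: C, M. Hydroxyl-bearing: S, T, Y.
Sulfur-containing residues here: none (0).
Hydroxyl-bearing residues here: Ser1, Ser3 (2).
The two groups share no amino acid, so total = 0 + 2 = 2.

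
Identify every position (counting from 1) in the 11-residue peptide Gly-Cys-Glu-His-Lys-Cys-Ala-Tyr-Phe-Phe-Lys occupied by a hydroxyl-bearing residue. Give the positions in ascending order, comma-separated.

S, T, and Y are the three residues with a side-chain hydroxyl.
Matching residues: Tyr8.

8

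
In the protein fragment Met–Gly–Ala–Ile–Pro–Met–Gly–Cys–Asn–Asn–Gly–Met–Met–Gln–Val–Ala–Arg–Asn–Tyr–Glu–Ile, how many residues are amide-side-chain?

The amide-side-chain residues are Asn (N) and Gln (Q).
Matching residues: Asn9, Asn10, Gln14, Asn18.

4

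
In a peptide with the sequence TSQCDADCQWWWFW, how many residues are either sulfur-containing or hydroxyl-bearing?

Sulfur-containing: C, M. Hydroxyl-bearing: S, T, Y.
Sulfur-containing residues here: C4, C8 (2).
Hydroxyl-bearing residues here: T1, S2 (2).
The two groups share no amino acid, so total = 2 + 2 = 4.

4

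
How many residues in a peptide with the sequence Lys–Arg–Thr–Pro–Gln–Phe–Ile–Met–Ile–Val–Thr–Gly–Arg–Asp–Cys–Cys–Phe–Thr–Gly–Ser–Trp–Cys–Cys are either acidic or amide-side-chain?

Acidic: D, E. Amide-side-chain: N, Q.
Acidic residues here: Asp14 (1).
Amide-side-chain residues here: Gln5 (1).
The two groups share no amino acid, so total = 1 + 1 = 2.

2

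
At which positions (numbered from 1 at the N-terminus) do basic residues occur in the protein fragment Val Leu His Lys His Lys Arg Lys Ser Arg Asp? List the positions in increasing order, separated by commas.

The basic amino acids are Lys (K), Arg (R), and His (H).
Matching residues: His3, Lys4, His5, Lys6, Arg7, Lys8, Arg10.

3, 4, 5, 6, 7, 8, 10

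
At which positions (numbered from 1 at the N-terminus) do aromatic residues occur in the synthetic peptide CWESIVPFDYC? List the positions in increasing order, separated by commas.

2, 8, 10

Phenylalanine (F), tryptophan (W), and tyrosine (Y) have aromatic ring side chains.
Matching residues: W2, F8, Y10.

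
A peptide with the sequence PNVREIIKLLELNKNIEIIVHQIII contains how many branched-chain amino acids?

13

Valine (V), leucine (L), and isoleucine (I) are the branched-chain amino acids.
Matching residues: V3, I6, I7, L9, L10, L12, I16, I18, I19, V20, I23, I24, I25.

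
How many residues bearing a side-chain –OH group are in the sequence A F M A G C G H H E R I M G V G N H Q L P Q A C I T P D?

The –OH-bearing residues are Ser, Thr (aliphatic alcohols), and Tyr (phenol).
Matching residues: T26.

1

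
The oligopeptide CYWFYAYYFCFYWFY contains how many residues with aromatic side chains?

The aromatic amino acids are Phe (F, benzyl), Trp (W, indole), and Tyr (Y, phenol).
Matching residues: Y2, W3, F4, Y5, Y7, Y8, F9, F11, Y12, W13, F14, Y15.

12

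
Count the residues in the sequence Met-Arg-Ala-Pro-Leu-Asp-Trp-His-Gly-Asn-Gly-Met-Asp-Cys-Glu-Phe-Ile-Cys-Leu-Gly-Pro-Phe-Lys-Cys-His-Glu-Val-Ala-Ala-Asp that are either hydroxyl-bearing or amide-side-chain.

Hydroxyl-bearing: S, T, Y. Amide-side-chain: N, Q.
Hydroxyl-bearing residues here: none (0).
Amide-side-chain residues here: Asn10 (1).
The two groups share no amino acid, so total = 0 + 1 = 1.

1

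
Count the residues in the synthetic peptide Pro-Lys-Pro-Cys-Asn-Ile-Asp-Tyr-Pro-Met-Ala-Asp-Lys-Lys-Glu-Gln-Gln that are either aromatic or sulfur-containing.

Aromatic: F, W, Y. Sulfur-containing: C, M.
Aromatic residues here: Tyr8 (1).
Sulfur-containing residues here: Cys4, Met10 (2).
The two groups share no amino acid, so total = 1 + 2 = 3.

3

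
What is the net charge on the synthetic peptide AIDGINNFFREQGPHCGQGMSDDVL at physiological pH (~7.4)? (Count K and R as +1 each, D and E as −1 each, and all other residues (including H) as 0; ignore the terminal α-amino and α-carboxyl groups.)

Positive (K, R): R10 → +1.
Negative (D, E): D3, E11, D22, D23 → −4.
Net charge = (+1) + (−4) = −3.

-3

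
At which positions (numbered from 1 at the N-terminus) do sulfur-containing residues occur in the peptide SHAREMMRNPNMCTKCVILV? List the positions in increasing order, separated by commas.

The sulfur-bearing residues are cysteine (–SH) and methionine (–S–CH₃).
Matching residues: M6, M7, M12, C13, C16.

6, 7, 12, 13, 16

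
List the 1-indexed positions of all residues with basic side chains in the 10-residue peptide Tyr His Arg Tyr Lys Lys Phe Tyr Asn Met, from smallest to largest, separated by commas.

2, 3, 5, 6

The basic amino acids are Lys (K), Arg (R), and His (H).
Matching residues: His2, Arg3, Lys5, Lys6.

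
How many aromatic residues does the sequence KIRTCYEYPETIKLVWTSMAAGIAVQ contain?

3

Phenylalanine (F), tryptophan (W), and tyrosine (Y) have aromatic ring side chains.
Matching residues: Y6, Y8, W16.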